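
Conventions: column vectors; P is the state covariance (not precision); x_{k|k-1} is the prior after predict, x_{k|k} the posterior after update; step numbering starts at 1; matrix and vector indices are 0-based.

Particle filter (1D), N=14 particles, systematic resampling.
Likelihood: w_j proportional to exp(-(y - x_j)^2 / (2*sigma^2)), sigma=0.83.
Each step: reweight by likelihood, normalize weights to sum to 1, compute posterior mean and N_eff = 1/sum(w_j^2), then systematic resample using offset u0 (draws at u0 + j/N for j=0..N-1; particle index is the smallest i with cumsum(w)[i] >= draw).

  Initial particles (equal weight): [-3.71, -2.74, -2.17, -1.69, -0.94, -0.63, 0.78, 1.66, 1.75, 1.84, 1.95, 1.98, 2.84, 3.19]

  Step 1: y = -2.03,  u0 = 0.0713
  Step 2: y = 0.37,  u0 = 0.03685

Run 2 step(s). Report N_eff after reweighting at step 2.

step 1: w=[0.0380, 0.2043, 0.2904, 0.2709, 0.1244, 0.0710, 0.0010, 0.0000, 0.0000, 0.0000, 0.0000, 0.0000, 0.0000, 0.0000]  mean=-1.9496  Neff=4.5161  idx=[1, 1, 1, 2, 2, 2, 2, 3, 3, 3, 3, 4, 5, 6]
step 2: w=[0.0005, 0.0005, 0.0005, 0.0049, 0.0049, 0.0049, 0.0049, 0.0244, 0.0244, 0.0244, 0.0244, 0.1530, 0.2574, 0.4707]  mean=-0.1507  Neff=3.1876  idx=[7, 10, 11, 11, 12, 12, 12, 13, 13, 13, 13, 13, 13, 13]

N_eff = 3.1876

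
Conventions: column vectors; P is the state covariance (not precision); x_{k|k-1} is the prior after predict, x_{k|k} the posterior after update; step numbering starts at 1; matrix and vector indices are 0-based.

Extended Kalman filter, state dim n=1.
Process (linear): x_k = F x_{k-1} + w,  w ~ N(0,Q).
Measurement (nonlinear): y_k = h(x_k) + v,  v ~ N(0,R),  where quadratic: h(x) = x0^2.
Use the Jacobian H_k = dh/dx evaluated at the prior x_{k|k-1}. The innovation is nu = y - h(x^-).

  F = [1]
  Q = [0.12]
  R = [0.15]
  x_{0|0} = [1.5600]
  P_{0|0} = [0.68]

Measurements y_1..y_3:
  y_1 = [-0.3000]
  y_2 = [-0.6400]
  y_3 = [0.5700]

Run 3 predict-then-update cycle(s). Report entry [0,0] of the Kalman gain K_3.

step 1: x^-=[1.5600]  P^-=[0.8000]  H_jac=[3.1200]  S=[7.9375]  K=[0.3145]  nu=[-2.7336]  x^+=[0.7004]  P^+=[0.0151]
step 2: x^-=[0.7004]  P^-=[0.1351]  H_jac=[1.4008]  S=[0.4151]  K=[0.4559]  nu=[-1.1306]  x^+=[0.1849]  P^+=[0.0488]
step 3: x^-=[0.1849]  P^-=[0.1688]  H_jac=[0.3699]  S=[0.1731]  K=[0.3607]  nu=[0.5358]  x^+=[0.3782]  P^+=[0.1463]

K[0,0] = 0.3607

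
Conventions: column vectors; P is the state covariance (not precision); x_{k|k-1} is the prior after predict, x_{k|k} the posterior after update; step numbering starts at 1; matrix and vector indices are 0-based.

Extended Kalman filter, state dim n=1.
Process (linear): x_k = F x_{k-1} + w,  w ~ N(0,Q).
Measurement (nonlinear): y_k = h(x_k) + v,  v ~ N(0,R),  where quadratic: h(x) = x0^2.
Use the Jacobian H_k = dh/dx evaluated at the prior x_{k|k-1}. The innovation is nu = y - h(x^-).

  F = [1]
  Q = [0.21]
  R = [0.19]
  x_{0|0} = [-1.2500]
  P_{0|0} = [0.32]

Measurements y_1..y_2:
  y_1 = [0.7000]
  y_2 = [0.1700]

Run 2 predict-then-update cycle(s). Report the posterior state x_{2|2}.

x_post = [-0.6238]

step 1: x^-=[-1.2500]  P^-=[0.5300]  H_jac=[-2.5000]  S=[3.5025]  K=[-0.3783]  nu=[-0.8625]  x^+=[-0.9237]  P^+=[0.0288]
step 2: x^-=[-0.9237]  P^-=[0.2388]  H_jac=[-1.8474]  S=[1.0049]  K=[-0.4389]  nu=[-0.6832]  x^+=[-0.6238]  P^+=[0.0451]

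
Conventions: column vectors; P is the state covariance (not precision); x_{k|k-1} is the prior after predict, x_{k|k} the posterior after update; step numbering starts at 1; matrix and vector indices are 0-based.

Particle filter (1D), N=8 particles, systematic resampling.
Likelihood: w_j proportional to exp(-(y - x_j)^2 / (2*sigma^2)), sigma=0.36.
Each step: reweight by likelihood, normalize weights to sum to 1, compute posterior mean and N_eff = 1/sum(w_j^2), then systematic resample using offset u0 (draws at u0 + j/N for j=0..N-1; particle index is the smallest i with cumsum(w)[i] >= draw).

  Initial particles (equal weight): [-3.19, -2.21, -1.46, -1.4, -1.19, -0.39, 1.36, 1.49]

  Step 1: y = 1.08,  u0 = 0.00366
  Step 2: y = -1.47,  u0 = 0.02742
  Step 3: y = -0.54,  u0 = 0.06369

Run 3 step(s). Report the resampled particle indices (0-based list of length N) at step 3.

step 1: w=[0.0000, 0.0000, 0.0000, 0.0000, 0.0000, 0.0002, 0.5856, 0.4143]  mean=1.4135  Neff=1.9437  idx=[6, 6, 6, 6, 6, 7, 7, 7]
step 2: w=[0.1936, 0.1936, 0.1936, 0.1936, 0.1936, 0.0106, 0.0106, 0.0106]  mean=1.3641  Neff=5.3247  idx=[0, 0, 1, 2, 2, 3, 4, 4]
step 3: w=[0.1250, 0.1250, 0.1250, 0.1250, 0.1250, 0.1250, 0.1250, 0.1250]  mean=1.3600  Neff=8.0000  idx=[0, 1, 2, 3, 4, 5, 6, 7]

resampled_idx = [0, 1, 2, 3, 4, 5, 6, 7]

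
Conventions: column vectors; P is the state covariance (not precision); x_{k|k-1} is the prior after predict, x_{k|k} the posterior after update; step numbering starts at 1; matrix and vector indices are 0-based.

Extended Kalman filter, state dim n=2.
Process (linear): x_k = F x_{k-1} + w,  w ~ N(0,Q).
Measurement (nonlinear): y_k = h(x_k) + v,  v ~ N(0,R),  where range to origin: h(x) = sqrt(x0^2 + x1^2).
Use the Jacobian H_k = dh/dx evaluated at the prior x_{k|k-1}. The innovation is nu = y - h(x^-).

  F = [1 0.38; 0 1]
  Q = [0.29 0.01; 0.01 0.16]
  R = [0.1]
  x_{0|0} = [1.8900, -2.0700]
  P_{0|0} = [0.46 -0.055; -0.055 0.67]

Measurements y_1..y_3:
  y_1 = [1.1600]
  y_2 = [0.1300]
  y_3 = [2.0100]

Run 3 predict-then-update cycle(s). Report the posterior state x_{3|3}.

step 1: x^-=[1.1034, -2.0700]  P^-=[0.8049 0.2096; 0.2096 0.8300]  H_jac=[0.4704 -0.8825]  S=[0.7504]  K=[0.2581; -0.8446]  nu=[-1.1857]  x^+=[0.7974, -1.0685]  P^+=[0.7550 0.3732; 0.3732 0.2946]
step 2: x^-=[0.3914, -1.0685]  P^-=[1.3711 0.4951; 0.4951 0.4546]  H_jac=[0.3439 -0.9390]  S=[0.3432]  K=[0.0193; -0.7476]  nu=[-1.0079]  x^+=[0.3719, -0.3150]  P^+=[1.3710 0.5001; 0.5001 0.2628]
step 3: x^-=[0.2522, -0.3150]  P^-=[2.0790 0.6100; 0.6100 0.4228]  H_jac=[0.6251 -0.7805]  S=[0.5748]  K=[1.4328; 0.0892]  nu=[1.6065]  x^+=[2.5540, -0.1716]  P^+=[0.8991 0.5365; 0.5365 0.4182]

x_post = [2.5540, -0.1716]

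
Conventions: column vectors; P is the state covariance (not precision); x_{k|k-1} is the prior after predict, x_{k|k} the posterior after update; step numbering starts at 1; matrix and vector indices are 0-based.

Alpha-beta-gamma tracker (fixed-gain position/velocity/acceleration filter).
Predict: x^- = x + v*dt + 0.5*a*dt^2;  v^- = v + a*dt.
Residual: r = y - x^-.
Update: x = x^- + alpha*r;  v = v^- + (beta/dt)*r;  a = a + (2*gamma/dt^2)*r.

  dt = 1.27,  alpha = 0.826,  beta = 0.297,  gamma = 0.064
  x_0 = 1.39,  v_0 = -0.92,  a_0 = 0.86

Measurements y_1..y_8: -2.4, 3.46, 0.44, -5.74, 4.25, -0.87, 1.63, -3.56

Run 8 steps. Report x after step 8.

step 1: x_pred=0.9151  r=-3.3151  x^+=-1.8232  v^+=-0.6031  a^+=0.5969
step 2: x_pred=-2.1077  r=5.5677  x^+=2.4912  v^+=1.4571  a^+=1.0388
step 3: x_pred=5.1794  r=-4.7394  x^+=1.2647  v^+=1.6679  a^+=0.6626
step 4: x_pred=3.9173  r=-9.6573  x^+=-4.0596  v^+=0.2510  a^+=-0.1038
step 5: x_pred=-3.8245  r=8.0745  x^+=2.8450  v^+=2.0076  a^+=0.5370
step 6: x_pred=5.8277  r=-6.6977  x^+=0.2954  v^+=1.1233  a^+=0.0055
step 7: x_pred=1.7264  r=-0.0964  x^+=1.6468  v^+=1.1077  a^+=-0.0022
step 8: x_pred=3.0518  r=-6.6118  x^+=-2.4095  v^+=-0.4413  a^+=-0.5269

x_post = -2.4095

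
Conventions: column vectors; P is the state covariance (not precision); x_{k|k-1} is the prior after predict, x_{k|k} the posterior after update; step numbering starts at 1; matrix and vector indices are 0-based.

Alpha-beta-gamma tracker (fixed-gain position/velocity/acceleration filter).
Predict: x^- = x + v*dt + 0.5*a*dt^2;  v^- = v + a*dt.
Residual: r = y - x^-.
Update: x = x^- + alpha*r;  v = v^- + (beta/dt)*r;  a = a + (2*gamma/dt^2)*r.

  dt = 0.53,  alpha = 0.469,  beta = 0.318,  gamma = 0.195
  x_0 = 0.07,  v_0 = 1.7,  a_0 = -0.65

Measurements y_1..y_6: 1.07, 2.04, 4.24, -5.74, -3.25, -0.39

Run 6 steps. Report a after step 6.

step 1: x_pred=0.8797  r=0.1903  x^+=0.9690  v^+=1.4697  a^+=-0.3858
step 2: x_pred=1.6937  r=0.3463  x^+=1.8561  v^+=1.4730  a^+=0.0950
step 3: x_pred=2.6501  r=1.5899  x^+=3.3958  v^+=2.4773  a^+=2.3024
step 4: x_pred=5.0321  r=-10.7721  x^+=-0.0200  v^+=-2.7658  a^+=-12.6536
step 5: x_pred=-3.2631  r=0.0131  x^+=-3.2569  v^+=-9.4643  a^+=-12.6354
step 6: x_pred=-10.0477  r=9.6577  x^+=-5.5182  v^+=-10.3665  a^+=0.7732

a_post = 0.7732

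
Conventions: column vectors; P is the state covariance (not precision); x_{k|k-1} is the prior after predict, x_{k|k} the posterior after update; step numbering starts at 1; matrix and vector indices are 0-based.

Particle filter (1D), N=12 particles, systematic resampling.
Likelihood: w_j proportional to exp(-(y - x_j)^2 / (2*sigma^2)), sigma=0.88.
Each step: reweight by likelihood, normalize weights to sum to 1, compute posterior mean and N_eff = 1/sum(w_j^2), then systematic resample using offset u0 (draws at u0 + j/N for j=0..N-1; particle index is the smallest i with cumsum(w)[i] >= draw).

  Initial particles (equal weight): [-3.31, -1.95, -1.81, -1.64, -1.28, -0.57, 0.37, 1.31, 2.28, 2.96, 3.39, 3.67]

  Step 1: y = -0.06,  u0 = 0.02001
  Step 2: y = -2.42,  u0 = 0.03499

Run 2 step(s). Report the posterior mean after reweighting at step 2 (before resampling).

post_mean = -1.4779

step 1: w=[0.0004, 0.0345, 0.0480, 0.0692, 0.1326, 0.2931, 0.3077, 0.1032, 0.0101, 0.0010, 0.0002, 0.0000]  mean=-0.3301  Neff=4.6036  idx=[1, 3, 4, 4, 5, 5, 5, 6, 6, 6, 6, 7]
step 2: w=[0.3139, 0.2444, 0.1564, 0.1564, 0.0397, 0.0397, 0.0397, 0.0024, 0.0024, 0.0024, 0.0024, 0.0000]  mean=-1.4779  Neff=4.7167  idx=[0, 0, 0, 0, 1, 1, 1, 2, 2, 3, 3, 6]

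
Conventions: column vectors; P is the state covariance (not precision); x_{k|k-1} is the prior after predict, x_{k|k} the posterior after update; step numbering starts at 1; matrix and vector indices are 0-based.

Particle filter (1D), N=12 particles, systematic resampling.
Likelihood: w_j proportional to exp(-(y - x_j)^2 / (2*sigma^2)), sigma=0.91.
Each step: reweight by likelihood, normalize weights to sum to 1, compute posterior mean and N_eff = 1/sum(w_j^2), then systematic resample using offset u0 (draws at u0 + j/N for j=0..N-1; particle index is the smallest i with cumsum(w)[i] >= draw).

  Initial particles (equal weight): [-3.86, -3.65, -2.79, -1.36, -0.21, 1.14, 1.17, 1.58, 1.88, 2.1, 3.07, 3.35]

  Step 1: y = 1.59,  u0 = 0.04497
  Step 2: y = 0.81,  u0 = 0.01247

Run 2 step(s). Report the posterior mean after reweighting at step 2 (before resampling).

post_mean = 1.4704

step 1: w=[0.0000, 0.0000, 0.0000, 0.0010, 0.0274, 0.1716, 0.1743, 0.1939, 0.1843, 0.1658, 0.0517, 0.0299]  mean=1.6523  Neff=6.1261  idx=[5, 5, 6, 6, 7, 7, 7, 8, 8, 9, 9, 10]
step 2: w=[0.1232, 0.1232, 0.1217, 0.1217, 0.0920, 0.0920, 0.0920, 0.0659, 0.0659, 0.0482, 0.0482, 0.0060]  mean=1.4704  Neff=10.1280  idx=[0, 0, 1, 2, 2, 3, 4, 5, 6, 6, 8, 9]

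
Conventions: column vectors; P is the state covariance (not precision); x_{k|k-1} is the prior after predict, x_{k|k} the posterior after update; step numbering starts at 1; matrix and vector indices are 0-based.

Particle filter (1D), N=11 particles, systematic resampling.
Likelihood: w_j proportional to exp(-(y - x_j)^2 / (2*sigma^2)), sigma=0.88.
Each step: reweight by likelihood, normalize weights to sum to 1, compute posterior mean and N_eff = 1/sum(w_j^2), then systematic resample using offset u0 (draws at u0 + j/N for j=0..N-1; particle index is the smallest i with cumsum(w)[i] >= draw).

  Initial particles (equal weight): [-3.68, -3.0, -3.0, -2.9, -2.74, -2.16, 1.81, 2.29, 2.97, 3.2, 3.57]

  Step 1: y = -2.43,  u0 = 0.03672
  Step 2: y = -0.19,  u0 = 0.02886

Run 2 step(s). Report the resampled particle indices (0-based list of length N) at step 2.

step 1: w=[0.0768, 0.1708, 0.1708, 0.1827, 0.1980, 0.2010, 0.0000, 0.0000, 0.0000, 0.0000, 0.0000]  mean=-2.8137  Neff=5.6438  idx=[0, 1, 1, 2, 2, 3, 3, 4, 4, 5, 5]
step 2: w=[0.0016, 0.0259, 0.0259, 0.0259, 0.0259, 0.0370, 0.0370, 0.0638, 0.0638, 0.3465, 0.3465]  mean=-2.3784  Neff=3.9414  idx=[2, 5, 7, 8, 9, 9, 9, 10, 10, 10, 10]

resampled_idx = [2, 5, 7, 8, 9, 9, 9, 10, 10, 10, 10]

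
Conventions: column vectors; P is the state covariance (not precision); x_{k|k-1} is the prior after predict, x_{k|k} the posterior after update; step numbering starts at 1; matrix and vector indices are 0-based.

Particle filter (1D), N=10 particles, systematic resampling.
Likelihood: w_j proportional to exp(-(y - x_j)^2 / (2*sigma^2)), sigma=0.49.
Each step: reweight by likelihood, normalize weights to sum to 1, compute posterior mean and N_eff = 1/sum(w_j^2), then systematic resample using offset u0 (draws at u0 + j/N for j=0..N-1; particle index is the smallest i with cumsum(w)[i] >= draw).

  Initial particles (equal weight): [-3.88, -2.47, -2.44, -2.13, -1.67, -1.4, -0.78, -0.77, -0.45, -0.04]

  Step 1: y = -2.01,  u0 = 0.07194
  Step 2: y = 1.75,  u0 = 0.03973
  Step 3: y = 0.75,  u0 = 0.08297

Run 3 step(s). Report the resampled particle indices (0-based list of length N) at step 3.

resampled_idx = [0, 1, 2, 3, 4, 5, 6, 7, 8, 9]

step 1: w=[0.0002, 0.1772, 0.1873, 0.2672, 0.2164, 0.1269, 0.0118, 0.0112, 0.0017, 0.0001]  mean=-2.0223  Neff=4.9731  idx=[1, 1, 2, 3, 3, 3, 4, 4, 5, 5]
step 2: w=[0.0000, 0.0000, 0.0000, 0.0000, 0.0000, 0.0000, 0.0121, 0.0121, 0.4879, 0.4879]  mean=-1.4066  Neff=2.0996  idx=[8, 8, 8, 8, 8, 9, 9, 9, 9, 9]
step 3: w=[0.1000, 0.1000, 0.1000, 0.1000, 0.1000, 0.1000, 0.1000, 0.1000, 0.1000, 0.1000]  mean=-1.4000  Neff=10.0000  idx=[0, 1, 2, 3, 4, 5, 6, 7, 8, 9]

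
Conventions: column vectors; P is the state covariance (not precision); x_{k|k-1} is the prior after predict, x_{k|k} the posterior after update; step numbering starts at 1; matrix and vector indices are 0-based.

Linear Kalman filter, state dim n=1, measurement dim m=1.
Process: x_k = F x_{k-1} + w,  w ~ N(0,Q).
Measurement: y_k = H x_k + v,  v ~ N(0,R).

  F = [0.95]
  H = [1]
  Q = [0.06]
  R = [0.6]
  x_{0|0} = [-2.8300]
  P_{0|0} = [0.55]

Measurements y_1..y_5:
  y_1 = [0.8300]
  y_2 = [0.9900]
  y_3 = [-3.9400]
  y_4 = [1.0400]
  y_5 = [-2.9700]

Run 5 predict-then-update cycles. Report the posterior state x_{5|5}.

step 1: x^-=[-2.6885]  P^-=[0.5564]  S=[1.1564]  K=[0.4811]  nu=[3.5185]  x^+=[-0.9956]  P^+=[0.2887]
step 2: x^-=[-0.9458]  P^-=[0.3205]  S=[0.9205]  K=[0.3482]  nu=[1.9358]  x^+=[-0.2718]  P^+=[0.2089]
step 3: x^-=[-0.2582]  P^-=[0.2486]  S=[0.8486]  K=[0.2929]  nu=[-3.6818]  x^+=[-1.3366]  P^+=[0.1757]
step 4: x^-=[-1.2698]  P^-=[0.2186]  S=[0.8186]  K=[0.2671]  nu=[2.3098]  x^+=[-0.6530]  P^+=[0.1602]
step 5: x^-=[-0.6203]  P^-=[0.2046]  S=[0.8046]  K=[0.2543]  nu=[-2.3497]  x^+=[-1.2178]  P^+=[0.1526]

x_post = [-1.2178]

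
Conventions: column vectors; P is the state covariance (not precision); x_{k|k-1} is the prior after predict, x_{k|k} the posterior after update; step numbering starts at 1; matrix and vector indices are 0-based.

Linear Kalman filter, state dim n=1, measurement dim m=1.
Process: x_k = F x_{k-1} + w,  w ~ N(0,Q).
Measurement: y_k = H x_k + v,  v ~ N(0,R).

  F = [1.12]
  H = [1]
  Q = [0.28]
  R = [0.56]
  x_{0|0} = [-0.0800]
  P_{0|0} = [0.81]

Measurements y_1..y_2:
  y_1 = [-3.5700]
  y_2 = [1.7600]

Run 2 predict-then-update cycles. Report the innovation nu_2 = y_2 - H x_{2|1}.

step 1: x^-=[-0.0896]  P^-=[1.2961]  S=[1.8561]  K=[0.6983]  nu=[-3.4804]  x^+=[-2.5199]  P^+=[0.3910]
step 2: x^-=[-2.8223]  P^-=[0.7705]  S=[1.3305]  K=[0.5791]  nu=[4.5823]  x^+=[-0.1686]  P^+=[0.3243]

innov = [4.5823]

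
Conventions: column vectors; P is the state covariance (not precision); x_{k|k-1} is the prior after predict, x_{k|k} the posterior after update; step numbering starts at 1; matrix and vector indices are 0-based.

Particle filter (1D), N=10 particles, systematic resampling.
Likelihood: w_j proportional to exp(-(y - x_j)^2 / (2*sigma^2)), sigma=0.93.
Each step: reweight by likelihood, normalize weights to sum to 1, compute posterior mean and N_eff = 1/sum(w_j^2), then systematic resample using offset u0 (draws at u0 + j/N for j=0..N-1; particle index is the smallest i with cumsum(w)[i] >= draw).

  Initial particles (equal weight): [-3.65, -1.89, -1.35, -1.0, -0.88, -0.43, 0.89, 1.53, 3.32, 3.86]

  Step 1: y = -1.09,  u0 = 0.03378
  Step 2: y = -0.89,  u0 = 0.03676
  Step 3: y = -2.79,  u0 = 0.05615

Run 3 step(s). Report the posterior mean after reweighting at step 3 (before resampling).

post_mean = -1.3430

step 1: w=[0.0050, 0.1520, 0.2116, 0.2190, 0.2145, 0.1710, 0.0228, 0.0042, 0.0000, 0.0000]  mean=-1.0456  Neff=5.2184  idx=[1, 1, 2, 2, 3, 3, 4, 4, 5, 5]
step 2: w=[0.0649, 0.0649, 0.1023, 0.1023, 0.1148, 0.1148, 0.1156, 0.1156, 0.1023, 0.1023]  mean=-1.0427  Neff=9.6694  idx=[0, 2, 3, 4, 4, 5, 6, 7, 8, 9]
step 3: w=[0.3096, 0.1491, 0.1491, 0.0776, 0.0776, 0.0776, 0.0600, 0.0600, 0.0198, 0.0198]  mean=-1.3430  Neff=6.0123  idx=[0, 0, 0, 1, 1, 2, 3, 4, 6, 7]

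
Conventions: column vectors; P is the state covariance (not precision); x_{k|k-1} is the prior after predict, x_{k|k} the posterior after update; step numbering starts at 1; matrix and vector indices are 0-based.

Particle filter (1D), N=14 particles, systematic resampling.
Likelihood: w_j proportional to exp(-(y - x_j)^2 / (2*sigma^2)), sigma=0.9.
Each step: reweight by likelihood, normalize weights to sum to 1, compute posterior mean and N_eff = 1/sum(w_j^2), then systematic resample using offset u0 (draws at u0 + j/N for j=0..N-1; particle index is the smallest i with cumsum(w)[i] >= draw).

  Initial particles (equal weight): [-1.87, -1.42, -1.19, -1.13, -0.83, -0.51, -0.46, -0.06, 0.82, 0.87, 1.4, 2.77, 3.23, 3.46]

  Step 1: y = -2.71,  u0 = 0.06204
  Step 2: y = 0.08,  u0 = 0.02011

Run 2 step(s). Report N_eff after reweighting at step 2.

step 1: w=[0.3850, 0.2130, 0.1430, 0.1274, 0.0672, 0.0300, 0.0261, 0.0078, 0.0003, 0.0002, 0.0000, 0.0000, 0.0000, 0.0000]  mean=-1.4196  Neff=4.2299  idx=[0, 0, 0, 0, 0, 1, 1, 1, 2, 2, 3, 3, 4, 6]
step 2: w=[0.0227, 0.0227, 0.0227, 0.0227, 0.0227, 0.0592, 0.0592, 0.0592, 0.0878, 0.0878, 0.0962, 0.0962, 0.1425, 0.1984]  mean=-1.1004  Neff=9.3752  idx=[0, 4, 5, 7, 8, 8, 9, 10, 11, 12, 12, 13, 13, 13]

N_eff = 9.3752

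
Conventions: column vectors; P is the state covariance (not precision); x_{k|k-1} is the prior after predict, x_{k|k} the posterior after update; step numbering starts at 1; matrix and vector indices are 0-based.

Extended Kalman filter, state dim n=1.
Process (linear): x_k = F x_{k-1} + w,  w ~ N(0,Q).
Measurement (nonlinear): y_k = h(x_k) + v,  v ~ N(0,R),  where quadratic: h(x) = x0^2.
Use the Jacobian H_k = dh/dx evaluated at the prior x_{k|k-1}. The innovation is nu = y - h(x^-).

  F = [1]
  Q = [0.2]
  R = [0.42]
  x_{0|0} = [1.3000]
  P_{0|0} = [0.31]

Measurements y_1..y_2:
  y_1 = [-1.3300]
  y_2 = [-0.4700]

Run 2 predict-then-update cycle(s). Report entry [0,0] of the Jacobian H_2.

H_jac[0,0] = 0.5292

step 1: x^-=[1.3000]  P^-=[0.5100]  H_jac=[2.6000]  S=[3.8676]  K=[0.3428]  nu=[-3.0200]  x^+=[0.2646]  P^+=[0.0554]
step 2: x^-=[0.2646]  P^-=[0.2554]  H_jac=[0.5292]  S=[0.4915]  K=[0.2750]  nu=[-0.5400]  x^+=[0.1161]  P^+=[0.2182]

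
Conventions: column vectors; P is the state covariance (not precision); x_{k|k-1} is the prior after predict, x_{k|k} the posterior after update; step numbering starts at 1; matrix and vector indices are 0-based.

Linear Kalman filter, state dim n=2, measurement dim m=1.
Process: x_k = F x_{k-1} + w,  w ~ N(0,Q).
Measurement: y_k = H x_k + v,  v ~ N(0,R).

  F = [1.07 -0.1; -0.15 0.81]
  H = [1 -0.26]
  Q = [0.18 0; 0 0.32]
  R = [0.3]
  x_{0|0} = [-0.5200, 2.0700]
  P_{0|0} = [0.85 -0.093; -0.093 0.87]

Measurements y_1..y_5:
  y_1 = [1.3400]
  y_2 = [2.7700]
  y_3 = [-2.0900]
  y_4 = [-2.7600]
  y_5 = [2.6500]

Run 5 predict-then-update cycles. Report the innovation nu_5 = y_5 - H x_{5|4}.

step 1: x^-=[-0.7634, 1.7547]  P^-=[1.1818 -0.2889; -0.2889 0.9325]  S=[1.6950]  K=[0.7415; -0.3135]  nu=[2.5596]  x^+=[1.1346, 0.9523]  P^+=[0.2498 0.1051; 0.1051 0.7660]
step 2: x^-=[1.1188, 0.6012]  P^-=[0.4511 -0.0095; -0.0095 0.8026]  S=[0.8103]  K=[0.5598; -0.2692]  nu=[1.8075]  x^+=[2.1306, 0.1146]  P^+=[0.1972 0.1127; 0.1127 0.7439]
step 3: x^-=[2.2683, -0.2268]  P^-=[0.3891 0.0074; 0.0074 0.7851]  S=[0.7384]  K=[0.5244; -0.2664]  nu=[-4.4172]  x^+=[-0.0482, 0.9501]  P^+=[0.1861 0.1106; 0.1106 0.7327]
step 4: x^-=[-0.1466, 0.7768]  P^-=[0.3767 0.0083; 0.0083 0.7781]  S=[0.7250]  K=[0.5166; -0.2676]  nu=[-2.4114]  x^+=[-1.3924, 1.4221]  P^+=[0.1832 0.1085; 0.1085 0.7261]
step 5: x^-=[-1.6321, 1.3608]  P^-=[0.3738 0.0075; 0.0075 0.7742]  S=[0.7222]  K=[0.5149; -0.2684]  nu=[4.6359]  x^+=[0.7547, 0.1167]  P^+=[0.1823 0.1072; 0.1072 0.7222]

innov = [4.6359]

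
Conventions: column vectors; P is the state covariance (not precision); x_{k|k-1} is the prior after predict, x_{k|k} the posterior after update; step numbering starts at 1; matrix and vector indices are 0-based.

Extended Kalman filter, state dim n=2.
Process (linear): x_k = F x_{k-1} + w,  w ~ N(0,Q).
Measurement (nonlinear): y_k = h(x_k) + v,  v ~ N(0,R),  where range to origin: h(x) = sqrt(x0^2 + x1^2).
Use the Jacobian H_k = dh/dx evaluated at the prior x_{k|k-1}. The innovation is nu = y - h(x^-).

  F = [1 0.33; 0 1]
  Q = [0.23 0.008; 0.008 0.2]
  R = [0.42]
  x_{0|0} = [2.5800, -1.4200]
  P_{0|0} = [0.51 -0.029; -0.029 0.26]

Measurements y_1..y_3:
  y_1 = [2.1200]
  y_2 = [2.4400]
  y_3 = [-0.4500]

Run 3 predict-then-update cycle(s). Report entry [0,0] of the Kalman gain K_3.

K[0,0] = 0.3695

step 1: x^-=[2.1114, -1.4200]  P^-=[0.7492 0.0648; 0.0648 0.4600]  H_jac=[0.8298 -0.5581]  S=[1.0191]  K=[0.5745; -0.1991]  nu=[-0.4245]  x^+=[1.8675, -1.3355]  P^+=[0.4128 0.1814; 0.1814 0.4196]
step 2: x^-=[1.4268, -1.3355]  P^-=[0.8082 0.3279; 0.3279 0.6196]  H_jac=[0.7301 -0.6833]  S=[0.8130]  K=[0.4502; -0.2264]  nu=[0.4857]  x^+=[1.6455, -1.4454]  P^+=[0.6434 0.4107; 0.4107 0.5779]
step 3: x^-=[1.1685, -1.4454]  P^-=[1.2074 0.6094; 0.6094 0.7779]  H_jac=[0.6287 -0.7777]  S=[0.7718]  K=[0.3695; -0.2874]  nu=[-2.3087]  x^+=[0.3155, -0.7818]  P^+=[1.1021 0.6914; 0.6914 0.7142]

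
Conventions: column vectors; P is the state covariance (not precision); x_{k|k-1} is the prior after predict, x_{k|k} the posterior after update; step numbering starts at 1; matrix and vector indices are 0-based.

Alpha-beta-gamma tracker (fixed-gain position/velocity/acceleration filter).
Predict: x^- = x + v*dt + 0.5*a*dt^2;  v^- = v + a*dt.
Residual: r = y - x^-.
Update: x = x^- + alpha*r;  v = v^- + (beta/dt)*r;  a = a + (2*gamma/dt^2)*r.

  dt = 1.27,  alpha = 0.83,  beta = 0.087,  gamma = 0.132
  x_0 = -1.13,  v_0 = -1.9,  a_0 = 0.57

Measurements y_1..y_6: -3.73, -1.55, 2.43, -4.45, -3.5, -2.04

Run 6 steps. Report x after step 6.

step 1: x_pred=-3.0833  r=-0.6467  x^+=-3.6201  v^+=-1.2204  a^+=0.4642
step 2: x_pred=-4.7957  r=3.2457  x^+=-2.1018  v^+=-0.4086  a^+=0.9954
step 3: x_pred=-1.8179  r=4.2479  x^+=1.7079  v^+=1.1466  a^+=1.6907
step 4: x_pred=4.5275  r=-8.9775  x^+=-2.9238  v^+=2.6788  a^+=0.2213
step 5: x_pred=0.6567  r=-4.1567  x^+=-2.7934  v^+=2.6750  a^+=-0.4591
step 6: x_pred=0.2337  r=-2.2737  x^+=-1.6535  v^+=1.9362  a^+=-0.8313

x_post = -1.6535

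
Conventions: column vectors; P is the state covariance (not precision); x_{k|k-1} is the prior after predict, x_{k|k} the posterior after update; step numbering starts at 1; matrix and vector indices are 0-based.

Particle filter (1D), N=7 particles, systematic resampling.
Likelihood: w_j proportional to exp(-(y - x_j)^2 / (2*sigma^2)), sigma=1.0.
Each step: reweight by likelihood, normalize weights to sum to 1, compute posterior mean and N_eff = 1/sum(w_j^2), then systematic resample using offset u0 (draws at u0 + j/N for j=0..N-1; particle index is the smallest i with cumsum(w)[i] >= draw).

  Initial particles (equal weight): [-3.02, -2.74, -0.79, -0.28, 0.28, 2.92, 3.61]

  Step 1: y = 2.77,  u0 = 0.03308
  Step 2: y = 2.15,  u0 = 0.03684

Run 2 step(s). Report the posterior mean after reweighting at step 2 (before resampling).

step 1: w=[0.0000, 0.0000, 0.0010, 0.0055, 0.0258, 0.5657, 0.4020]  mean=3.1081  Neff=2.0731  idx=[5, 5, 5, 5, 6, 6, 6]
step 2: w=[0.1855, 0.1855, 0.1855, 0.1855, 0.0860, 0.0860, 0.0860]  mean=3.0979  Neff=6.2557  idx=[0, 0, 1, 2, 3, 4, 5]

post_mean = 3.0979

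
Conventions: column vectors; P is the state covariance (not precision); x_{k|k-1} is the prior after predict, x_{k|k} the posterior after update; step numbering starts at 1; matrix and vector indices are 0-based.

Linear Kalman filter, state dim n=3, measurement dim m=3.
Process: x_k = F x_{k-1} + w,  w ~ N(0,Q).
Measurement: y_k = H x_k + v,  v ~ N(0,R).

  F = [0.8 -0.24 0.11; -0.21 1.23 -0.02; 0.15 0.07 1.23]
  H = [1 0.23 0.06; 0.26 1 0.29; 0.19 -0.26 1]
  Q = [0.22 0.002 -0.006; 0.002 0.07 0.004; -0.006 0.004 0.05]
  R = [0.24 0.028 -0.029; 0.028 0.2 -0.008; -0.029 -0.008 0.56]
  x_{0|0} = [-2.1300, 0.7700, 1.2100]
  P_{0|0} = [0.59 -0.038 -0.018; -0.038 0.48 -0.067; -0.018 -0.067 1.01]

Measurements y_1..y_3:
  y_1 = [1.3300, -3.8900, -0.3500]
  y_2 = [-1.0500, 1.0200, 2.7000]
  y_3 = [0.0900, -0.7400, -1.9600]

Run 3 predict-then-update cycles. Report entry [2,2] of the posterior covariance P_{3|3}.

P_post[2,2] = 0.2319

step 1: x^-=[-1.7557, 1.3702, 1.2227]  P^-=[0.6524 -0.2890 0.1939; -0.2890 0.8454 -0.1011; 0.1939 -0.1011 1.5747]  S=[0.8303 0.1596 0.3758; 0.1596 1.0422 0.1933; 0.3758 0.1933 2.3702]  K=[0.7252 -0.1839 0.0658; -0.1829 0.7747 -0.1927; -0.0382 0.2701 0.6750]  nu=[2.6972, -5.1583, -0.8829]  x^+=[1.0908, -2.9488, -0.8697]  P^+=[0.1816 -0.0551 -0.0315; -0.0551 0.1806 -0.0514; -0.0315 -0.0514 0.3696]
step 2: x^-=[1.4847, -3.8387, -1.1125]  P^-=[0.3694 -0.1455 0.0449; -0.1455 0.3821 -0.0741; 0.0449 -0.0741 0.5925]  S=[0.5681 0.0723 0.1149; 0.0723 0.5450 0.0105; 0.1149 0.0105 1.2616]  K=[0.6011 -0.1480 0.0677; -0.1574 0.6160 -0.1502; -0.0123 0.1928 0.4911]  nu=[-1.5850, 4.7953, 2.5324]  x^+=[-0.0065, -1.0158, 1.0754]  P^+=[0.1501 -0.0468 -0.0190; -0.0468 0.1433 -0.0383; -0.0190 -0.0383 0.2675]
step 3: x^-=[0.3569, -1.2696, 1.2507]  P^-=[0.3442 -0.1192 0.0369; -0.1192 0.3194 -0.0559; 0.0369 -0.0559 0.4442]  S=[0.5508 0.0766 0.0950; 0.0766 0.4912 0.0001; 0.0950 0.0001 1.0930]  K=[0.5850 -0.1299 0.0711; -0.1460 0.5770 -0.1352; -0.0051 0.1686 0.4265]  nu=[-0.0499, 0.0741, -3.6086]  x^+=[0.0617, -0.7317, -0.2756]  P^+=[0.1456 -0.0436 -0.0152; -0.0436 0.1333 -0.0331; -0.0152 -0.0331 0.2319]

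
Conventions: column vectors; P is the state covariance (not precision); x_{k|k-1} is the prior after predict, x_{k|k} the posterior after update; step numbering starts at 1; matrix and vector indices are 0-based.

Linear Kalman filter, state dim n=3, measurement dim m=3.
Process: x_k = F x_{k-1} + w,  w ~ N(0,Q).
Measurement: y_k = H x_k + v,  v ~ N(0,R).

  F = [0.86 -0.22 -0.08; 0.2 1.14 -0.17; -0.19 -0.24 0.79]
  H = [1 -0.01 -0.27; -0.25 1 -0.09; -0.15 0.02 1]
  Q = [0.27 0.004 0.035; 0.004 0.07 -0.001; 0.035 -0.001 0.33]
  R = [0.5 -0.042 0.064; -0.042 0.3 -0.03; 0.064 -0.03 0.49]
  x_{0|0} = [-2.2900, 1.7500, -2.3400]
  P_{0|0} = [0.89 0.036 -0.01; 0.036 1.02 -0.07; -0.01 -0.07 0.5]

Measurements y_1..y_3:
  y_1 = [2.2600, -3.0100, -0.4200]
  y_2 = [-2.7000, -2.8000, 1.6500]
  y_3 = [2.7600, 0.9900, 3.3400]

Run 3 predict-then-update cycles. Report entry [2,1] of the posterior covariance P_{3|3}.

P_post[2,1] = -0.0094

step 1: x^-=[-2.1672, 1.9348, -1.8335]  P^-=[0.9661 -0.0528 -0.0902; -0.0528 1.4899 -0.4584; -0.0902 -0.4584 0.7658]  S=[1.5694 -0.2074 -0.3759; -0.2074 1.9613 -0.4609; -0.3759 -0.4609 1.2871]  K=[0.6106 -0.0902 -0.0375; 0.1424 0.8030 0.0023; -0.0796 -0.1426 0.5240]  nu=[3.9515, -5.6516, 1.0497]  x^+=[0.7158, -2.0384, -0.7921]  P^+=[0.3264 0.0365 0.0716; 0.0365 0.2428 -0.0132; 0.0716 -0.0132 0.2669]
step 2: x^-=[1.1274, -2.0459, -0.2725]  P^-=[0.5007 0.0261 0.0234; 0.0261 0.4232 -0.1241; 0.0234 -0.1241 0.5092]  S=[1.0240 -0.1000 -0.1218; -0.1000 0.7689 -0.1821; -0.1218 -0.1821 0.9985]  K=[0.4748 -0.0713 -0.0063; 0.1095 0.5700 -0.0025; -0.0661 -0.1252 0.4731]  nu=[-3.9214, -0.4967, 2.1326]  x^+=[-0.7126, -2.7636, 1.0578]  P^+=[0.2586 0.0296 0.0676; 0.0296 0.1729 -0.0103; 0.0676 -0.0103 0.2417]
step 3: x^-=[-0.0895, -3.4729, 1.6343]  P^-=[0.4503 0.0257 0.0303; 0.0257 0.3250 -0.0953; 0.0303 -0.0953 0.4864]  S=[0.9684 -0.0953 -0.1014; -0.0953 0.6627 -0.1566; -0.1014 -0.1566 0.9736]  K=[0.4490 -0.0712 -0.0024; 0.0993 0.5071 -0.0032; -0.0663 -0.1205 0.4667]  nu=[3.2560, 4.5876, 1.7617]  x^+=[1.0414, -0.8287, 1.6877]  P^+=[0.2454 0.0271 0.0660; 0.0271 0.1540 -0.0094; 0.0660 -0.0094 0.2381]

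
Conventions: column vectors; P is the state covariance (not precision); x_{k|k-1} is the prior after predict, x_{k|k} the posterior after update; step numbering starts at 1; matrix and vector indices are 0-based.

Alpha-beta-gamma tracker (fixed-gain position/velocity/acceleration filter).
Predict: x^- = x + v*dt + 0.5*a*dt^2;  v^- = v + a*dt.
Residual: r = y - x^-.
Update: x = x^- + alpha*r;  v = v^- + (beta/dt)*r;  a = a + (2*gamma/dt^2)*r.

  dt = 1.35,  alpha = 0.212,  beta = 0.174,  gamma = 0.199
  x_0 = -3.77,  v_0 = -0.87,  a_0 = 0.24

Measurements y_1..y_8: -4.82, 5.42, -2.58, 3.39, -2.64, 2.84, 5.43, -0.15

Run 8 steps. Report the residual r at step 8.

resid = 10.8412

step 1: x_pred=-4.7258  r=-0.0942  x^+=-4.7458  v^+=-0.5581  a^+=0.2194
step 2: x_pred=-5.2993  r=10.7193  x^+=-3.0268  v^+=1.1197  a^+=2.5603
step 3: x_pred=0.8179  r=-3.3979  x^+=0.0975  v^+=4.1382  a^+=1.8183
step 4: x_pred=7.3410  r=-3.9510  x^+=6.5034  v^+=6.0836  a^+=0.9555
step 5: x_pred=15.5870  r=-18.2270  x^+=11.7228  v^+=5.0243  a^+=-3.0250
step 6: x_pred=15.7491  r=-12.9091  x^+=13.0124  v^+=-0.7232  a^+=-5.8441
step 7: x_pred=6.7106  r=-1.2806  x^+=6.4391  v^+=-8.7778  a^+=-6.1237
step 8: x_pred=-10.9912  r=10.8412  x^+=-8.6928  v^+=-15.6475  a^+=-3.7562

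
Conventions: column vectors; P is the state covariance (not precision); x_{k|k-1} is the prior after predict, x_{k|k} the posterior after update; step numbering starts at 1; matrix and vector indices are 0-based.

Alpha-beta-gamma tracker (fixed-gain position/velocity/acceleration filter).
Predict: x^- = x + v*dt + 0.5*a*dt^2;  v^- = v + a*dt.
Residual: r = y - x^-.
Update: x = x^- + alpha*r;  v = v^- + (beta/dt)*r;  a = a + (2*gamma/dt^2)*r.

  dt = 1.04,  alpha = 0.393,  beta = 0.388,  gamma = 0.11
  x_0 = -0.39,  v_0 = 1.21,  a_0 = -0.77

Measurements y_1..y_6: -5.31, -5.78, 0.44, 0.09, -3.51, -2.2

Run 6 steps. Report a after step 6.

a_post = 1.2017

step 1: x_pred=0.4520  r=-5.7620  x^+=-1.8125  v^+=-1.7405  a^+=-1.9420
step 2: x_pred=-4.6728  r=-1.1072  x^+=-5.1079  v^+=-4.1732  a^+=-2.1672
step 3: x_pred=-10.6201  r=11.0601  x^+=-6.2735  v^+=-2.3008  a^+=0.0824
step 4: x_pred=-8.6218  r=8.7118  x^+=-5.1981  v^+=1.0351  a^+=1.8544
step 5: x_pred=-3.1187  r=-0.3913  x^+=-3.2725  v^+=2.8177  a^+=1.7748
step 6: x_pred=0.6177  r=-2.8177  x^+=-0.4896  v^+=3.6123  a^+=1.2017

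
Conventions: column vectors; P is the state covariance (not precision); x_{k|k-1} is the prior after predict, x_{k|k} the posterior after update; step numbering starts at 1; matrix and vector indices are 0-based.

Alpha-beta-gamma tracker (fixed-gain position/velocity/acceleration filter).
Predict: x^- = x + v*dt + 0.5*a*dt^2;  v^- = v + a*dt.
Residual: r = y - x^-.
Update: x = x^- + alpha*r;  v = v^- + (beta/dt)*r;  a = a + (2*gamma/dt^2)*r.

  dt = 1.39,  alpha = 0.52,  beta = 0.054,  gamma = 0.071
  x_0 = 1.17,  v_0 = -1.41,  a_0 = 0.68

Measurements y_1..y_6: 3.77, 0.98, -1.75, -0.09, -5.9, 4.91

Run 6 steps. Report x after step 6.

step 1: x_pred=-0.1330  r=3.9030  x^+=1.8966  v^+=-0.3132  a^+=0.9669
step 2: x_pred=2.3953  r=-1.4153  x^+=1.6593  v^+=0.9758  a^+=0.8628
step 3: x_pred=3.8492  r=-5.5992  x^+=0.9376  v^+=1.9576  a^+=0.4513
step 4: x_pred=4.0947  r=-4.1847  x^+=1.9186  v^+=2.4224  a^+=0.1438
step 5: x_pred=5.4246  r=-11.3246  x^+=-0.4642  v^+=2.1822  a^+=-0.6885
step 6: x_pred=1.9040  r=3.0060  x^+=3.4671  v^+=1.3420  a^+=-0.4676

x_post = 3.4671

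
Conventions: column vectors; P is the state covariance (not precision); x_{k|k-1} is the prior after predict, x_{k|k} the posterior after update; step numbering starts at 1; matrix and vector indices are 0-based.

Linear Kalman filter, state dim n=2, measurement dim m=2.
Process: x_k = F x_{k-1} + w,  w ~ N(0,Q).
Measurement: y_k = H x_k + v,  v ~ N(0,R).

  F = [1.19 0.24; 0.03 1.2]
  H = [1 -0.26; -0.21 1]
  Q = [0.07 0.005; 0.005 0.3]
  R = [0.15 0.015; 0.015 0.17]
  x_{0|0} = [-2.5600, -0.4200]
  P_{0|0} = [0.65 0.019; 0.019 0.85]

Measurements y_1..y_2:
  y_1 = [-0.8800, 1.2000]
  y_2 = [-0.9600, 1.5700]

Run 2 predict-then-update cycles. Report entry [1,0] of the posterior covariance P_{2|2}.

P_post[1,0] = 0.0657

step 1: x^-=[-3.1472, -0.5808]  P^-=[1.0503 0.3003; 0.3003 1.5260]  S=[1.1473 -0.2856; -0.2856 1.6162]  K=[0.8992 0.2083; 0.1478 0.9313]  nu=[2.1162, 1.1199]  x^+=[-1.0110, 0.7748]  P^+=[0.1594 0.0824; 0.0824 0.1778]
step 2: x^-=[-1.0171, 0.8995]  P^-=[0.3531 0.1801; 0.1801 0.5622]  S=[0.4474 -0.0153; -0.0153 0.6721]  K=[0.6904 0.1735; 0.1028 0.7825]  nu=[0.2910, 0.4569]  x^+=[-0.7370, 1.2869]  P^+=[0.1233 0.0657; 0.0657 0.1484]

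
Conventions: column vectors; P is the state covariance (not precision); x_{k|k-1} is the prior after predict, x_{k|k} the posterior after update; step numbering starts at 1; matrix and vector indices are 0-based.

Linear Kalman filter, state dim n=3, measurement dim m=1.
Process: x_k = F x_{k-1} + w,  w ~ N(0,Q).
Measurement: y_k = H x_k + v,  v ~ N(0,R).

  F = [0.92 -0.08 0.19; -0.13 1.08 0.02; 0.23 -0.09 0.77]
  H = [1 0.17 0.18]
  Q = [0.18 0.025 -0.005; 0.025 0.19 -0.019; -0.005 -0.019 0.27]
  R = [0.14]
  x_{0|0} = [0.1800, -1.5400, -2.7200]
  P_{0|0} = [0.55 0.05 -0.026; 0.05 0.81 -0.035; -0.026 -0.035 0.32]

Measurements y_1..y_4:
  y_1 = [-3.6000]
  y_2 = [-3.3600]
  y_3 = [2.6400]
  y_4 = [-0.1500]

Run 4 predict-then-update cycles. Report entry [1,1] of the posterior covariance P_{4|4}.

step 1: x^-=[-0.2280, -1.7410, -1.9144]  P^-=[0.6469 -0.0663 0.1422; -0.0663 1.1288 -0.1228; 0.1422 -0.1228 0.4890]  S=[0.8565]  K=[0.7720; 0.1208; 0.2444]  nu=[-2.7314]  x^+=[-2.3367, -2.0710, -2.5819]  P^+=[0.1364 -0.1462 -0.0194; -0.1462 1.1163 -0.1481; -0.0194 -0.1481 0.4378]
step 2: x^-=[-2.4746, -1.9846, -2.3391]  P^-=[0.3377 -0.2629 0.1078; -0.2629 1.5293 -0.2839; 0.1078 -0.2839 0.5655]  S=[0.4722]  K=[0.6615; -0.1144; 0.3417]  nu=[-0.1269]  x^+=[-2.5586, -1.9700, -2.3825]  P^+=[0.1310 -0.2272 0.0011; -0.2272 1.5231 -0.2654; 0.0011 -0.2654 0.5104]
step 3: x^-=[-2.6490, -1.8427, -2.2457]  P^-=[0.3610 -0.4025 0.1531; -0.4025 2.0213 -0.4426; 0.1531 -0.4426 0.6385]  S=[0.4712]  K=[0.6793; -0.2939; 0.4090]  nu=[6.0065]  x^+=[1.4309, -3.6079, 0.2111]  P^+=[0.1435 -0.3084 0.0221; -0.3084 1.9806 -0.3859; 0.0221 -0.3859 0.5596]
step 4: x^-=[1.6452, -4.0784, 0.8163]  P^-=[0.3992 -0.5495 0.1997; -0.5495 2.5726 -0.6097; 0.1997 -0.6097 0.6995]  S=[0.4840]  K=[0.7061; -0.4585; 0.4587]  nu=[-1.2488]  x^+=[0.7634, -3.5058, 0.2436]  P^+=[0.1579 -0.3928 0.0430; -0.3928 2.4709 -0.5080; 0.0430 -0.5080 0.5977]

P_post[1,1] = 2.4709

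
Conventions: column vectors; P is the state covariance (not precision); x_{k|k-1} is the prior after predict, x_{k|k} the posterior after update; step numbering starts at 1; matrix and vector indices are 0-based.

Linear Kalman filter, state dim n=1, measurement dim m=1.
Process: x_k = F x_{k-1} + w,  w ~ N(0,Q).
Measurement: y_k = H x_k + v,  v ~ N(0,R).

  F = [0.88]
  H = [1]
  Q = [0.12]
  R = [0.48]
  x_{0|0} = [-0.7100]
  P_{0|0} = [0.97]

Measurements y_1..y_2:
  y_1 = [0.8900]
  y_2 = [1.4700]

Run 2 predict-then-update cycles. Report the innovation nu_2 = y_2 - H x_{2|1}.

innov = [1.1604]

step 1: x^-=[-0.6248]  P^-=[0.8712]  S=[1.3512]  K=[0.6448]  nu=[1.5148]  x^+=[0.3519]  P^+=[0.3095]
step 2: x^-=[0.3096]  P^-=[0.3597]  S=[0.8397]  K=[0.4283]  nu=[1.1604]  x^+=[0.8067]  P^+=[0.2056]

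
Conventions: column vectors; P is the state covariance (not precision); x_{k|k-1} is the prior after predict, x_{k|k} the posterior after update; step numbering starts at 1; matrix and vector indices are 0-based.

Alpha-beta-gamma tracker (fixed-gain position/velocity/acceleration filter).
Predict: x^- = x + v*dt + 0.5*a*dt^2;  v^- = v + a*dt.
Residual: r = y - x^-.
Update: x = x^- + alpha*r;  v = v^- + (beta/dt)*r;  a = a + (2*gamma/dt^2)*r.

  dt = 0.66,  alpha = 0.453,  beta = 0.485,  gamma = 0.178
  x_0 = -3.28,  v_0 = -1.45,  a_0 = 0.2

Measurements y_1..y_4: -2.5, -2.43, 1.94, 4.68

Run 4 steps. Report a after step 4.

a_post = 4.8282

step 1: x_pred=-4.1934  r=1.6934  x^+=-3.4263  v^+=-0.0736  a^+=1.5840
step 2: x_pred=-3.1299  r=0.6999  x^+=-2.8128  v^+=1.4862  a^+=2.1560
step 3: x_pred=-1.3624  r=3.3024  x^+=0.1336  v^+=5.3359  a^+=4.8549
step 4: x_pred=4.7127  r=-0.0327  x^+=4.6979  v^+=8.5161  a^+=4.8282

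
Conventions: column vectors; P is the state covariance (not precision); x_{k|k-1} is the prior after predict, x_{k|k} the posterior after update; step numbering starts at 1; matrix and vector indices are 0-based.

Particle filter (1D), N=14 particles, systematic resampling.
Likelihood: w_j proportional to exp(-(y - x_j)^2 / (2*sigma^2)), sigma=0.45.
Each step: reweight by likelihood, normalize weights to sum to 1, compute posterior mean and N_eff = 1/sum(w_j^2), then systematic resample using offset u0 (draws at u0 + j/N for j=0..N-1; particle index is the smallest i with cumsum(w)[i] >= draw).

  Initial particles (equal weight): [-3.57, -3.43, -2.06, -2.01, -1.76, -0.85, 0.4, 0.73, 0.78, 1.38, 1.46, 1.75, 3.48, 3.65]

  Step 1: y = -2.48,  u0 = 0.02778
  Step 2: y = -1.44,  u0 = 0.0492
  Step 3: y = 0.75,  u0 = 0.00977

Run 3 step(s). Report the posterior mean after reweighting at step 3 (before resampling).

post_mean = -1.7781

step 1: w=[0.0319, 0.0646, 0.3881, 0.3477, 0.1668, 0.0008, 0.0000, 0.0000, 0.0000, 0.0000, 0.0000, 0.0000, 0.0000, 0.0000]  mean=-2.1283  Neff=3.2836  idx=[0, 2, 2, 2, 2, 2, 2, 3, 3, 3, 3, 3, 4, 4]
step 2: w=[0.0000, 0.0633, 0.0633, 0.0633, 0.0633, 0.0633, 0.0633, 0.0733, 0.0733, 0.0733, 0.0733, 0.0733, 0.1270, 0.1270]  mean=-1.9655  Neff=12.0320  idx=[1, 2, 4, 5, 6, 7, 8, 9, 10, 11, 12, 12, 13, 13]
step 3: w=[0.0045, 0.0045, 0.0045, 0.0045, 0.0045, 0.0090, 0.0090, 0.0090, 0.0090, 0.0090, 0.2331, 0.2331, 0.2331, 0.2331]  mean=-1.7781  Neff=4.5912  idx=[2, 10, 10, 10, 10, 11, 11, 11, 12, 12, 12, 13, 13, 13]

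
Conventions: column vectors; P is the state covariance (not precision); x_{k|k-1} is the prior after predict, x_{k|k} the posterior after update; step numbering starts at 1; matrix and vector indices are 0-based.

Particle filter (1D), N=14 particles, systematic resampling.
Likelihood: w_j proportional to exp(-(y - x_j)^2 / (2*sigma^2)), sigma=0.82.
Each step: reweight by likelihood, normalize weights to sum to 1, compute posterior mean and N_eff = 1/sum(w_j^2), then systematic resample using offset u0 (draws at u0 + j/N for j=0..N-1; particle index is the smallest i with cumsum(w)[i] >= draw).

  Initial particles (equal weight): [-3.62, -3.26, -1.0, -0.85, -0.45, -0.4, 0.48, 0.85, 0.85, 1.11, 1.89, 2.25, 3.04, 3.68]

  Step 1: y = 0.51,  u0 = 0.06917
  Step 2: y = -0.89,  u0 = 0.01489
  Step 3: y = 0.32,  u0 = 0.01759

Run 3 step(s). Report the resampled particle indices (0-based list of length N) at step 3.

resampled_idx = [0, 2, 3, 4, 5, 6, 7, 8, 9, 10, 11, 11, 12, 13]

step 1: w=[0.0000, 0.0000, 0.0338, 0.0465, 0.0927, 0.0994, 0.1838, 0.1688, 0.1688, 0.1407, 0.0446, 0.0194, 0.0016, 0.0001]  mean=0.5097  Neff=7.4250  idx=[3, 4, 5, 6, 6, 6, 7, 7, 8, 8, 8, 9, 9, 11]
step 2: w=[0.2452, 0.2126, 0.2054, 0.0608, 0.0608, 0.0608, 0.0258, 0.0258, 0.0258, 0.0258, 0.0258, 0.0125, 0.0125, 0.0002]  mean=-0.1607  Neff=6.1639  idx=[0, 0, 0, 0, 1, 1, 1, 2, 2, 2, 4, 5, 7, 9]
step 3: w=[0.0401, 0.0401, 0.0401, 0.0401, 0.0715, 0.0715, 0.0715, 0.0756, 0.0756, 0.0756, 0.1090, 0.1090, 0.0902, 0.0902]  mean=-0.0658  Neff=12.6712  idx=[0, 2, 3, 4, 5, 6, 7, 8, 9, 10, 11, 11, 12, 13]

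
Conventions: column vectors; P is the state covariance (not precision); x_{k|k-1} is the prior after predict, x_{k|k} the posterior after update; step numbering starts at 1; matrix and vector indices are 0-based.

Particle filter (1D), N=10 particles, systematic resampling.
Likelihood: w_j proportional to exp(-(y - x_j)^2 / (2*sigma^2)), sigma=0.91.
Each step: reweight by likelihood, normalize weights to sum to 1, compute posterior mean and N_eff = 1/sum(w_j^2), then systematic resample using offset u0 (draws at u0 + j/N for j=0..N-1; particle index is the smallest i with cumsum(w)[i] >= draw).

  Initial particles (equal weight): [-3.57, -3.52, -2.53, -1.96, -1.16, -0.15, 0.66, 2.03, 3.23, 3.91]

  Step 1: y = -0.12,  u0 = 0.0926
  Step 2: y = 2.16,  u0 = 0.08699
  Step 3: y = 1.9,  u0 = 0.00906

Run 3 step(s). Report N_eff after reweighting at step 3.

N_eff = 8.6950

step 1: w=[0.0003, 0.0004, 0.0123, 0.0532, 0.2136, 0.4103, 0.2843, 0.0252, 0.0005, 0.0000]  mean=-0.2068  Neff=3.3515  idx=[4, 4, 5, 5, 5, 5, 6, 6, 6, 7]
step 2: w=[0.0007, 0.0007, 0.0207, 0.0207, 0.0207, 0.0207, 0.1337, 0.1337, 0.1337, 0.5147]  mean=1.2955  Neff=3.1225  idx=[6, 6, 7, 8, 9, 9, 9, 9, 9, 9]
step 3: w=[0.0526, 0.0526, 0.0526, 0.0526, 0.1316, 0.1316, 0.1316, 0.1316, 0.1316, 0.1316]  mean=1.7420  Neff=8.6950  idx=[0, 2, 3, 4, 5, 6, 7, 7, 8, 9]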